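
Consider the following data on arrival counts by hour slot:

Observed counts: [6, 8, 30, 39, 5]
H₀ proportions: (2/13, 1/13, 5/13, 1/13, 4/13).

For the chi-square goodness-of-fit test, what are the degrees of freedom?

df = k − 1 = 5 − 1 = 4

degrees of freedom = 4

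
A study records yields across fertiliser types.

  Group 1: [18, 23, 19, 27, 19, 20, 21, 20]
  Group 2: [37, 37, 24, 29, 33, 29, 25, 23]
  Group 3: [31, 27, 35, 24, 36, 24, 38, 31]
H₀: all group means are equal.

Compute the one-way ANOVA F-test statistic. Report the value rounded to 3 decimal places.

Group means [20.88, 29.62, 30.75], grand mean 27.083
SSB = Σnᵢ(x̄ᵢ−x̄)² = 467.583; SSW = ΣΣ(x−x̄ᵢ)² = 480.250
MSB = 467.583/2 = 233.7917; MSW = 480.250/21 = 22.8690
F = MSB/MSW = 10.2231
df = (2, 21)

test statistic = 10.223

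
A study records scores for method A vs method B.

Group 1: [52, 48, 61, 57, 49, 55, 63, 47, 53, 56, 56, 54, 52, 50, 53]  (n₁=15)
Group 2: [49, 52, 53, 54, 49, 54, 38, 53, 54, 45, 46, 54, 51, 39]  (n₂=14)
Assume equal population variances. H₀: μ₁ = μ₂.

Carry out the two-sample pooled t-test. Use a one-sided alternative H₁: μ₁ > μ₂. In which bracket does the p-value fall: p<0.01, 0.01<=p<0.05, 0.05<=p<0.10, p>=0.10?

x̄₁=53.733, s₁=4.496, n₁=15
x̄₂=49.357, s₂=5.472, n₂=14
s_p² = [14·4.496² + 13·5.472²]/27 = 24.8944
SE = √(s_p²·(1/15+1/14)) = 1.8541
t = (53.733−49.357)/1.8541 = 2.3602
df = 27
p-value (one-sided, H₁ greater) = 0.01287
→ bracket: 0.01<=p<0.05

p-value bracket: 0.01<=p<0.05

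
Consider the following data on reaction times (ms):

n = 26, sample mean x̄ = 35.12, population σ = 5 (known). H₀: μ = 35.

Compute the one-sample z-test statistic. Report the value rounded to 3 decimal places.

test statistic = 0.122

SE = σ/√n = 5/√26 = 0.9806
z = (x̄−μ₀)/SE = (35.12−35)/0.9806 = 0.1224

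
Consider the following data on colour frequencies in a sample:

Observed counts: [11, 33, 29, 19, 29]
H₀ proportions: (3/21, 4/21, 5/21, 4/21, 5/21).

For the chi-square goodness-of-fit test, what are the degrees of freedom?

degrees of freedom = 4

df = k − 1 = 5 − 1 = 4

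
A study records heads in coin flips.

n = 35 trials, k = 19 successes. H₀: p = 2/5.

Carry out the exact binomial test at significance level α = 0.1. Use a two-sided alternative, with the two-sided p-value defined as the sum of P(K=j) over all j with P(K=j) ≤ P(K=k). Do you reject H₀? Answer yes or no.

reject H₀: yes

Exact binomial: n=35, k=19, p₀=2/5=0.4000
P(X=j) = C(n,j)·p₀^j·(1−p₀)^(n−j); p = Σ P(X=j) over j with P(X=j) ≤ P(X=19)
p-value (two-sided) = 0.08749
At α=0.1: p < α → reject H₀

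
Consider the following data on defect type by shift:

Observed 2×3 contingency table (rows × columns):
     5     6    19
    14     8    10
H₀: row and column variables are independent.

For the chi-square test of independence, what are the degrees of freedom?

df = (r−1)(c−1) = (2−1)·(3−1) = 2

degrees of freedom = 2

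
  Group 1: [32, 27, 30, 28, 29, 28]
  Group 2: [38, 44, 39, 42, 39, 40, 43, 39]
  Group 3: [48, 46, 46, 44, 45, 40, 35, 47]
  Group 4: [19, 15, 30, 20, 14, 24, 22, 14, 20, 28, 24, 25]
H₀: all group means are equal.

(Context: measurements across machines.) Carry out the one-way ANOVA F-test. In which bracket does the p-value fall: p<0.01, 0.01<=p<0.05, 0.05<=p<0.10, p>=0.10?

p-value bracket: p<0.01

Group means [29.00, 40.50, 43.88, 21.25], grand mean 32.471
SSB = Σnᵢ(x̄ᵢ−x̄)² = 3139.346; SSW = ΣΣ(x−x̄ᵢ)² = 485.125
MSB = 3139.346/3 = 1046.4485; MSW = 485.125/30 = 16.1708
F = MSB/MSW = 64.7121
df = (3, 30)
p-value (upper-tail) = 0.00000
→ bracket: p<0.01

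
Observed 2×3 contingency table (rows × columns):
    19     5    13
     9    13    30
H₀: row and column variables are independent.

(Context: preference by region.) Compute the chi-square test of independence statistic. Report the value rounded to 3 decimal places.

test statistic = 11.651

Row totals [37, 52], col totals [28, 18, 43], n=89
χ² = (19−11.64)²/11.64 + (5−7.48)²/7.48 + (13−17.88)²/17.88 + (9−16.36)²/16.36 + (13−10.52)²/10.52 + (30−25.12)²/25.12 = 11.6508
df = 2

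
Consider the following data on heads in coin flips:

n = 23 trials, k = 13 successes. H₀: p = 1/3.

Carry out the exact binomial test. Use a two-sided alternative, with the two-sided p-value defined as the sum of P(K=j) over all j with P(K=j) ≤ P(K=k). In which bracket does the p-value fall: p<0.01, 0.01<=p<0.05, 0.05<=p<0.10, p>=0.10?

p-value bracket: 0.01<=p<0.05

Exact binomial: n=23, k=13, p₀=1/3=0.3333
P(X=j) = C(n,j)·p₀^j·(1−p₀)^(n−j); p = Σ P(X=j) over j with P(X=j) ≤ P(X=13)
p-value (two-sided) = 0.02539
→ bracket: 0.01<=p<0.05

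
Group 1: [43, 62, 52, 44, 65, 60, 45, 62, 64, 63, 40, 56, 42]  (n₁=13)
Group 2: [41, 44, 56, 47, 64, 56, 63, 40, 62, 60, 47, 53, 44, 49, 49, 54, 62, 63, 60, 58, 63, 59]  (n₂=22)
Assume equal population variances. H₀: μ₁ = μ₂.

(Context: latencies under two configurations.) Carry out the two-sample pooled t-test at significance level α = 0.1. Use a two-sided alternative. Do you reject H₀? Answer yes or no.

x̄₁=53.692, s₁=9.638, n₁=13
x̄₂=54.273, s₂=7.881, n₂=22
s_p² = [12·9.638² + 21·7.881²]/33 = 73.3071
SE = √(s_p²·(1/13+1/22)) = 2.9952
t = (53.692−54.273)/2.9952 = -0.1938
df = 33
p-value (two-sided) = 0.84753
At α=0.1: p ≥ α → fail to reject H₀

reject H₀: no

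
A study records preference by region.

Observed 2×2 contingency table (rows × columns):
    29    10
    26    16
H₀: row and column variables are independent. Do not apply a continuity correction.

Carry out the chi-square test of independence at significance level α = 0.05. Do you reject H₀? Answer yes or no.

Row totals [39, 42], col totals [55, 26], n=81
χ² = (29−26.48)²/26.48 + (10−12.52)²/12.52 + (26−28.52)²/28.52 + (16−13.48)²/13.48 = 1.4391
df = 1
p-value (upper-tail) = 0.23028
At α=0.05: p ≥ α → fail to reject H₀

reject H₀: no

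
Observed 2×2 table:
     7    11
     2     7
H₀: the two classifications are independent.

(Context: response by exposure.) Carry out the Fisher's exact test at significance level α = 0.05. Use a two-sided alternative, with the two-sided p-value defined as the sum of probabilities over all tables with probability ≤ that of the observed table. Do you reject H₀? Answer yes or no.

Margins: r₁=18, r₂=9, c₁=9, c₂=18, n=27
p_obs = C(18,7)·C(9,2)/C(27,9); sum pmf over tables with pmf ≤ p_obs
p-value (two-sided) = 0.66729
At α=0.05: p ≥ α → fail to reject H₀

reject H₀: no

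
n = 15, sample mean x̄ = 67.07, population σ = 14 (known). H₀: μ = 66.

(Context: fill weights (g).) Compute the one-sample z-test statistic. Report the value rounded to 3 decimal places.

test statistic = 0.296

SE = σ/√n = 14/√15 = 3.6148
z = (x̄−μ₀)/SE = (67.07−66)/3.6148 = 0.2960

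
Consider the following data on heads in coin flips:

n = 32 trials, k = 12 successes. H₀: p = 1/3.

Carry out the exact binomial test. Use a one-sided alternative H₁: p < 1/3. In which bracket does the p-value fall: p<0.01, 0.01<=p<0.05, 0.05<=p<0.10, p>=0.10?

Exact binomial: n=32, k=12, p₀=1/3=0.3333
P(X≤12) from Σ C(n,i)·p₀^i·(1−p₀)^(n−i)
p-value (one-sided, H₁ less) = 0.75735
→ bracket: p>=0.10

p-value bracket: p>=0.10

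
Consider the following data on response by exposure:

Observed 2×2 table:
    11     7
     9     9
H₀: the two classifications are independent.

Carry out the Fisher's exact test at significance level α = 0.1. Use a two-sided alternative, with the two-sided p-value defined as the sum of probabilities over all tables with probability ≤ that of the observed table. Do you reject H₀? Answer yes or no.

Margins: r₁=18, r₂=18, c₁=20, c₂=16, n=36
p_obs = C(18,11)·C(18,9)/C(36,20); sum pmf over tables with pmf ≤ p_obs
p-value (two-sided) = 0.73799
At α=0.1: p ≥ α → fail to reject H₀

reject H₀: no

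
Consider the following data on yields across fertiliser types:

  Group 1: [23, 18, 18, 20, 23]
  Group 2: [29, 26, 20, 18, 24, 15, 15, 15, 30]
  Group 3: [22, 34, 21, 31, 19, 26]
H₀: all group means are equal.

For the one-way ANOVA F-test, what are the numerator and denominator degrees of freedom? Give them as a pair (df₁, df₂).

k = 3 groups, N = 20 total
df = (k−1, N−k) = (3−1, 20−3) = (2, 17)

degrees of freedom = [2, 17]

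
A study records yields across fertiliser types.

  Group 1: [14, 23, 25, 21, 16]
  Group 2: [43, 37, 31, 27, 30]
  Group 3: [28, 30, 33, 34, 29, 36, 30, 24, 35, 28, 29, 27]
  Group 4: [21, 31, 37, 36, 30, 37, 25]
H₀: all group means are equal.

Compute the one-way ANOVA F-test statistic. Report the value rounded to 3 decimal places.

Group means [19.80, 33.60, 30.25, 31.00], grand mean 29.207
SSB = Σnᵢ(x̄ᵢ−x̄)² = 574.509; SSW = ΣΣ(x−x̄ᵢ)² = 624.250
MSB = 574.509/3 = 191.5029; MSW = 624.250/25 = 24.9700
F = MSB/MSW = 7.6693
df = (3, 25)

test statistic = 7.669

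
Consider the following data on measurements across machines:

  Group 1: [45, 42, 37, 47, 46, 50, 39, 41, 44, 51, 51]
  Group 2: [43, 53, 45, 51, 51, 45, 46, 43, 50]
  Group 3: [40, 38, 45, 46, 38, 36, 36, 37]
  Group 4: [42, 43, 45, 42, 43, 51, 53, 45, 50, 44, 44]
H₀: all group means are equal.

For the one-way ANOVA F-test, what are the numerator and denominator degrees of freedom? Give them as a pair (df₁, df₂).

k = 4 groups, N = 39 total
df = (k−1, N−k) = (4−1, 39−4) = (3, 35)

degrees of freedom = [3, 35]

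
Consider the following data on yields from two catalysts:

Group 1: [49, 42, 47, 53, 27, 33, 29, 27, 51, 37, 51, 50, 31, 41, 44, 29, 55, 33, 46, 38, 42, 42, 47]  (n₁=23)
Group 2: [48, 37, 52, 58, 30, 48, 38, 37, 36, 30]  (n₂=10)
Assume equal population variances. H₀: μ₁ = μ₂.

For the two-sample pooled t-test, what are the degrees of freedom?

degrees of freedom = 31

df = n₁ + n₂ − 2 = 23 + 10 − 2 = 31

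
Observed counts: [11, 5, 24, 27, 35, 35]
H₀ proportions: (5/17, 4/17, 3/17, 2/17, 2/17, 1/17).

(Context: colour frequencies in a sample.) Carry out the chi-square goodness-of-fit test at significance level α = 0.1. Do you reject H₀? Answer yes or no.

reject H₀: yes

n = 137; E_i = n·p_i = [40.29, 32.24, 24.18, 16.12, 16.12, 8.06]
χ² = (11−40.29)²/40.29 + (5−32.24)²/32.24 + (24−24.18)²/24.18 + (27−16.12)²/16.12 + (35−16.12)²/16.12 + (35−8.06)²/8.06 = 163.8442
df = 5
p-value (upper-tail) = 0.00000
At α=0.1: p < α → reject H₀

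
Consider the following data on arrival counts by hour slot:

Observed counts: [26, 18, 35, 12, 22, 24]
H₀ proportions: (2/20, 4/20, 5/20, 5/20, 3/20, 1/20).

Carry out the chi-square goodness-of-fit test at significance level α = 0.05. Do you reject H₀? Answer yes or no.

reject H₀: yes

n = 137; E_i = n·p_i = [13.70, 27.40, 34.25, 34.25, 20.55, 6.85]
χ² = (26−13.70)²/13.70 + (18−27.40)²/27.40 + (35−34.25)²/34.25 + (12−34.25)²/34.25 + (22−20.55)²/20.55 + (24−6.85)²/6.85 = 71.7786
df = 5
p-value (upper-tail) = 0.00000
At α=0.05: p < α → reject H₀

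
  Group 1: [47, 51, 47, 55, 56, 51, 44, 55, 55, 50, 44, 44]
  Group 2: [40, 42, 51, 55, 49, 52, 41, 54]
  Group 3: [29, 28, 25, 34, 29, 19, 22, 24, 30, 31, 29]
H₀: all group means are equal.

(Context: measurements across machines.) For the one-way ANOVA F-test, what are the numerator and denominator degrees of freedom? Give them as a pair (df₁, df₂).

k = 3 groups, N = 31 total
df = (k−1, N−k) = (3−1, 31−3) = (2, 28)

degrees of freedom = [2, 28]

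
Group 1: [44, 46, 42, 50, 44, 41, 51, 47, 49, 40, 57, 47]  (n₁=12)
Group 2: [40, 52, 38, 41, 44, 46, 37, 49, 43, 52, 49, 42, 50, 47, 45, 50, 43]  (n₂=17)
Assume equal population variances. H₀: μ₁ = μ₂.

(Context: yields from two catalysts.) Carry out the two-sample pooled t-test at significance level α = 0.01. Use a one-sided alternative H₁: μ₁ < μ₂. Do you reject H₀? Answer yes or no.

reject H₀: no

x̄₁=46.500, s₁=4.815, n₁=12
x̄₂=45.176, s₂=4.720, n₂=17
s_p² = [11·4.815² + 16·4.720²]/27 = 22.6471
SE = √(s_p²·(1/12+1/17)) = 1.7943
t = (46.500−45.176)/1.7943 = 0.7376
df = 27
p-value (one-sided, H₁ less) = 0.76645
At α=0.01: p ≥ α → fail to reject H₀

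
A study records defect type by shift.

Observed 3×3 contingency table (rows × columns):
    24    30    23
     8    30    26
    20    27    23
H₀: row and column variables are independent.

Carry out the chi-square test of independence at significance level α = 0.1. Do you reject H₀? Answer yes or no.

Row totals [77, 64, 70], col totals [52, 87, 72], n=211
χ² = (24−18.98)²/18.98 + (30−31.75)²/31.75 + (23−26.27)²/26.27 + (8−15.77)²/15.77 + (30−26.39)²/26.39 + (26−21.84)²/21.84 + (20−17.25)²/17.25 + (27−28.86)²/28.86 + (23−23.89)²/23.89 = 7.5428
df = 4
p-value (upper-tail) = 0.10984
At α=0.1: p ≥ α → fail to reject H₀

reject H₀: no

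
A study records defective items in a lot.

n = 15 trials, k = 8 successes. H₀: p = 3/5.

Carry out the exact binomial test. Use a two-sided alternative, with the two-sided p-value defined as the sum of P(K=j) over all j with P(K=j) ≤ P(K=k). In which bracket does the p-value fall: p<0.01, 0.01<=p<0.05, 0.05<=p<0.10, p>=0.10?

p-value bracket: p>=0.10

Exact binomial: n=15, k=8, p₀=3/5=0.6000
P(X=j) = C(n,j)·p₀^j·(1−p₀)^(n−j); p = Σ P(X=j) over j with P(X=j) ≤ P(X=8)
p-value (two-sided) = 0.60746
→ bracket: p>=0.10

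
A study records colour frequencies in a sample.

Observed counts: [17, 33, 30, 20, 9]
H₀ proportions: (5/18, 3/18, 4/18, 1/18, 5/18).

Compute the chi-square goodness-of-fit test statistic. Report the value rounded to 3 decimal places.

test statistic = 66.376

n = 109; E_i = n·p_i = [30.28, 18.17, 24.22, 6.06, 30.28]
χ² = (17−30.28)²/30.28 + (33−18.17)²/18.17 + (30−24.22)²/24.22 + (20−6.06)²/6.06 + (9−30.28)²/30.28 = 66.3761
df = 4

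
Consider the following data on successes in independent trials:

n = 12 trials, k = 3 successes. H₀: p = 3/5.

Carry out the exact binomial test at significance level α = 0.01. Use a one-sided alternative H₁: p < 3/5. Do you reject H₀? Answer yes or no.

reject H₀: no

Exact binomial: n=12, k=3, p₀=3/5=0.6000
P(X≤3) from Σ C(n,i)·p₀^i·(1−p₀)^(n−i)
p-value (one-sided, H₁ less) = 0.01527
At α=0.01: p ≥ α → fail to reject H₀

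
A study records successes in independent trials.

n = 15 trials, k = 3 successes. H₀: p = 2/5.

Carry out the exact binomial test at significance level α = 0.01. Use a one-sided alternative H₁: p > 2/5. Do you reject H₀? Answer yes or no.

reject H₀: no

Exact binomial: n=15, k=3, p₀=2/5=0.4000
P(X≥3) from Σ C(n,i)·p₀^i·(1−p₀)^(n−i)
p-value (one-sided, H₁ greater) = 0.97289
At α=0.01: p ≥ α → fail to reject H₀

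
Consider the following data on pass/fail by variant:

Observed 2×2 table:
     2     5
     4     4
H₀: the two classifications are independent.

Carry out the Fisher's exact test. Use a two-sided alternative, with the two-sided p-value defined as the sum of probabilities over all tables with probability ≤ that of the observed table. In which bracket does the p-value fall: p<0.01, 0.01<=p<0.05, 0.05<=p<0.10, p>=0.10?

Margins: r₁=7, r₂=8, c₁=6, c₂=9, n=15
p_obs = C(7,2)·C(8,4)/C(15,6); sum pmf over tables with pmf ≤ p_obs
p-value (two-sided) = 0.60839
→ bracket: p>=0.10

p-value bracket: p>=0.10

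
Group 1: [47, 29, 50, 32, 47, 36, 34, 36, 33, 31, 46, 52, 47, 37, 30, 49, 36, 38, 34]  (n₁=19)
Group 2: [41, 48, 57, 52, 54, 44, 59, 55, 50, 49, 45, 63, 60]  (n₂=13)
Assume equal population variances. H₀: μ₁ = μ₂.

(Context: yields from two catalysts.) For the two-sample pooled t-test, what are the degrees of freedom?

degrees of freedom = 30

df = n₁ + n₂ − 2 = 19 + 13 − 2 = 30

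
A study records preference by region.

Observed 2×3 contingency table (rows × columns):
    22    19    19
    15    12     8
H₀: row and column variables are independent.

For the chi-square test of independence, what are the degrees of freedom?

degrees of freedom = 2

df = (r−1)(c−1) = (2−1)·(3−1) = 2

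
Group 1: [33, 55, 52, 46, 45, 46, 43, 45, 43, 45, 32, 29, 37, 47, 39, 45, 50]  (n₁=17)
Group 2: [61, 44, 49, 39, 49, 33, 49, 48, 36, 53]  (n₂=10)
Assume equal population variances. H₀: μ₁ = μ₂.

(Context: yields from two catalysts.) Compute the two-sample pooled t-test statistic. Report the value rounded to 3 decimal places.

x̄₁=43.059, s₁=7.040, n₁=17
x̄₂=46.100, s₂=8.346, n₂=10
s_p² = [16·7.040² + 9·8.346²]/25 = 56.7936
SE = √(s_p²·(1/17+1/10)) = 3.0034
t = (43.059−46.100)/3.0034 = -1.0126
df = 25

test statistic = -1.013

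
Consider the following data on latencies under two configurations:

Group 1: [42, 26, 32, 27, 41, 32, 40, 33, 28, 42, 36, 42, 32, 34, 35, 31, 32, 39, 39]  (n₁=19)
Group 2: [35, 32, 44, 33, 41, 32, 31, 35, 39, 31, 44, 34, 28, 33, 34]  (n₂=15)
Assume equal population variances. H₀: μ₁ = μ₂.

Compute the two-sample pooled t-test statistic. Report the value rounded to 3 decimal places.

test statistic = -0.099

x̄₁=34.895, s₁=5.227, n₁=19
x̄₂=35.067, s₂=4.803, n₂=15
s_p² = [18·5.227² + 14·4.803²]/32 = 25.4601
SE = √(s_p²·(1/19+1/15)) = 1.7428
t = (34.895−35.067)/1.7428 = -0.0987
df = 32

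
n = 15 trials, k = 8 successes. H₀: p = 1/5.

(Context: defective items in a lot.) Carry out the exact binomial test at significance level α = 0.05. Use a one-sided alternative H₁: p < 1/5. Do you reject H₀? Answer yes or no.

reject H₀: no

Exact binomial: n=15, k=8, p₀=1/5=0.2000
P(X≤8) from Σ C(n,i)·p₀^i·(1−p₀)^(n−i)
p-value (one-sided, H₁ less) = 0.99922
At α=0.05: p ≥ α → fail to reject H₀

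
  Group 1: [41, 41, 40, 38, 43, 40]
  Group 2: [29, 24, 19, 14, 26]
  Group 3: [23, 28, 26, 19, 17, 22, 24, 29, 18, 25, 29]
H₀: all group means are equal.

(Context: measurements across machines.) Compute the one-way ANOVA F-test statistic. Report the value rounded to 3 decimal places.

Group means [40.50, 22.40, 23.64], grand mean 27.955
SSB = Σnᵢ(x̄ᵢ−x̄)² = 1303.709; SSW = ΣΣ(x−x̄ᵢ)² = 339.245
MSB = 1303.709/2 = 651.8545; MSW = 339.245/19 = 17.8550
F = MSB/MSW = 36.5082
df = (2, 19)

test statistic = 36.508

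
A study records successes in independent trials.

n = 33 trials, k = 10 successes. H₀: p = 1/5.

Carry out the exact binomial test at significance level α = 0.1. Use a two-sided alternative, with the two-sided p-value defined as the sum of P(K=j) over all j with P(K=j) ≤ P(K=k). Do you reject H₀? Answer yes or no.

Exact binomial: n=33, k=10, p₀=1/5=0.2000
P(X=j) = C(n,j)·p₀^j·(1−p₀)^(n−j); p = Σ P(X=j) over j with P(X=j) ≤ P(X=10)
p-value (two-sided) = 0.18760
At α=0.1: p ≥ α → fail to reject H₀

reject H₀: no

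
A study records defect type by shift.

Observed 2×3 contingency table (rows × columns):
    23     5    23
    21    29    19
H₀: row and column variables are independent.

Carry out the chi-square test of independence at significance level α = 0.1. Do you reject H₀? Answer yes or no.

Row totals [51, 69], col totals [44, 34, 42], n=120
χ² = (23−18.70)²/18.70 + (5−14.45)²/14.45 + (23−17.85)²/17.85 + (21−25.30)²/25.30 + (29−19.55)²/19.55 + (19−24.15)²/24.15 = 15.0517
df = 2
p-value (upper-tail) = 0.00054
At α=0.1: p < α → reject H₀

reject H₀: yes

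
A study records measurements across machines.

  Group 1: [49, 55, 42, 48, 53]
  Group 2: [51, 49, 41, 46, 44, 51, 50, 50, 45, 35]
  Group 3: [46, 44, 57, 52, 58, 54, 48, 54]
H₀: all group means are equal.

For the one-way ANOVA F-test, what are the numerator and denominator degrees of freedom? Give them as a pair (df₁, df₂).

degrees of freedom = [2, 20]

k = 3 groups, N = 23 total
df = (k−1, N−k) = (3−1, 23−3) = (2, 20)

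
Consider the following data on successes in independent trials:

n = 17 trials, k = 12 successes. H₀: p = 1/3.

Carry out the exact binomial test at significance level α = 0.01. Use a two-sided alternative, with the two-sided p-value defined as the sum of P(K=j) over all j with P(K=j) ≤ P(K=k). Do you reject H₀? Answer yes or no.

Exact binomial: n=17, k=12, p₀=1/3=0.3333
P(X=j) = C(n,j)·p₀^j·(1−p₀)^(n−j); p = Σ P(X=j) over j with P(X=j) ≤ P(X=12)
p-value (two-sided) = 0.00289
At α=0.01: p < α → reject H₀

reject H₀: yes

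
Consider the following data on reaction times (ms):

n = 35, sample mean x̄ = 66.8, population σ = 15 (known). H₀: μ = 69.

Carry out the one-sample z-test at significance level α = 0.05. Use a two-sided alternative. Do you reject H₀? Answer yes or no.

reject H₀: no

SE = σ/√n = 15/√35 = 2.5355
z = (x̄−μ₀)/SE = (66.8−69)/2.5355 = -0.8677
p-value (two-sided) = 0.38556
At α=0.05: p ≥ α → fail to reject H₀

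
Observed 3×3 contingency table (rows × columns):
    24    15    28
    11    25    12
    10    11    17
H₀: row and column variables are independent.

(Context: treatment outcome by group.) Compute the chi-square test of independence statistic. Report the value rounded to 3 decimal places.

test statistic = 12.314

Row totals [67, 48, 38], col totals [45, 51, 57], n=153
χ² = (24−19.71)²/19.71 + (15−22.33)²/22.33 + (28−24.96)²/24.96 + (11−14.12)²/14.12 + (25−16.00)²/16.00 + (12−17.88)²/17.88 + (10−11.18)²/11.18 + (11−12.67)²/12.67 + (17−14.16)²/14.16 = 12.3138
df = 4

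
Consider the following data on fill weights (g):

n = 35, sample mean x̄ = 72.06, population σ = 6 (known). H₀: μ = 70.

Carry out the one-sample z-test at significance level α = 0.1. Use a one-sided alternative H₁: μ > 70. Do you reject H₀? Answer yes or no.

SE = σ/√n = 6/√35 = 1.0142
z = (x̄−μ₀)/SE = (72.06−70)/1.0142 = 2.0312
p-value (one-sided, H₁ greater) = 0.02112
At α=0.1: p < α → reject H₀

reject H₀: yes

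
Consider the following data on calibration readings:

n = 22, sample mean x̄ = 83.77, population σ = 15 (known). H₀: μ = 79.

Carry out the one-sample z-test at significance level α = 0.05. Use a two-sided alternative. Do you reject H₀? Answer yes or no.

reject H₀: no

SE = σ/√n = 15/√22 = 3.1980
z = (x̄−μ₀)/SE = (83.77−79)/3.1980 = 1.4916
p-value (two-sided) = 0.13582
At α=0.05: p ≥ α → fail to reject H₀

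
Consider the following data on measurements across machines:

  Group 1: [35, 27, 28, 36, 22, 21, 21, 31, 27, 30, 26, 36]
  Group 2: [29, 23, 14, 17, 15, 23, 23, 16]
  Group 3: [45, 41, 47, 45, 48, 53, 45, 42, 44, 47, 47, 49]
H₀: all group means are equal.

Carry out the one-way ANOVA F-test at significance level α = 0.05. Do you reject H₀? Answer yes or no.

reject H₀: yes

Group means [28.33, 20.00, 46.08], grand mean 32.906
SSB = Σnᵢ(x̄ᵢ−x̄)² = 3667.135; SSW = ΣΣ(x−x̄ᵢ)² = 635.583
MSB = 3667.135/2 = 1833.5677; MSW = 635.583/29 = 21.9167
F = MSB/MSW = 83.6609
df = (2, 29)
p-value (upper-tail) = 0.00000
At α=0.05: p < α → reject H₀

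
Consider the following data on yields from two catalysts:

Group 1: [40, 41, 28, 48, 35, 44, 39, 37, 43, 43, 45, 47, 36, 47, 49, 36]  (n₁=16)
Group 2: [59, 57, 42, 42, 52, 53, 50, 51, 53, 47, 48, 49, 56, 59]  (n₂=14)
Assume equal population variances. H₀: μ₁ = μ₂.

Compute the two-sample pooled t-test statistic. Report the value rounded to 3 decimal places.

x̄₁=41.125, s₁=5.737, n₁=16
x̄₂=51.286, s₂=5.469, n₂=14
s_p² = [15·5.737² + 13·5.469²]/28 = 31.5217
SE = √(s_p²·(1/16+1/14)) = 2.0547
t = (41.125−51.286)/2.0547 = -4.9452
df = 28

test statistic = -4.945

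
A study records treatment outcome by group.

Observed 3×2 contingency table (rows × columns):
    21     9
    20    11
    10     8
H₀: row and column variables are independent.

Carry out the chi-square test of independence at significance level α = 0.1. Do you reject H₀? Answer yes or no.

Row totals [30, 31, 18], col totals [51, 28], n=79
χ² = (21−19.37)²/19.37 + (9−10.63)²/10.63 + (20−20.01)²/20.01 + (11−10.99)²/10.99 + (10−11.62)²/11.62 + (8−6.38)²/6.38 = 1.0259
df = 2
p-value (upper-tail) = 0.59873
At α=0.1: p ≥ α → fail to reject H₀

reject H₀: no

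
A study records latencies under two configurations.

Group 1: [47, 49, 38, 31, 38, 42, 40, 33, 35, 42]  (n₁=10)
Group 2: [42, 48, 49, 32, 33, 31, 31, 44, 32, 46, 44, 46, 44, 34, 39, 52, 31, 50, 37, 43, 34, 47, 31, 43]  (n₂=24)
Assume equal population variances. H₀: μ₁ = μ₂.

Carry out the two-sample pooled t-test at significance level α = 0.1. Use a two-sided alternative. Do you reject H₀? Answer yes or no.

reject H₀: no

x̄₁=39.500, s₁=5.759, n₁=10
x̄₂=40.125, s₂=7.110, n₂=24
s_p² = [9·5.759² + 23·7.110²]/32 = 45.6602
SE = √(s_p²·(1/10+1/24)) = 2.5433
t = (39.500−40.125)/2.5433 = -0.2457
df = 32
p-value (two-sided) = 0.80745
At α=0.1: p ≥ α → fail to reject H₀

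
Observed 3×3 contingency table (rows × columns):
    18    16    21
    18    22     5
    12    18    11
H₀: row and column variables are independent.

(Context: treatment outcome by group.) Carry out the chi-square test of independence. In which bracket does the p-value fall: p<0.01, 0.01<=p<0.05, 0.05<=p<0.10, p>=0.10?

p-value bracket: 0.01<=p<0.05

Row totals [55, 45, 41], col totals [48, 56, 37], n=141
χ² = (18−18.72)²/18.72 + (16−21.84)²/21.84 + (21−14.43)²/14.43 + (18−15.32)²/15.32 + (22−17.87)²/17.87 + (5−11.81)²/11.81 + (12−13.96)²/13.96 + (18−16.28)²/16.28 + (11−10.76)²/10.76 = 10.3887
df = 4
p-value (upper-tail) = 0.03437
→ bracket: 0.01<=p<0.05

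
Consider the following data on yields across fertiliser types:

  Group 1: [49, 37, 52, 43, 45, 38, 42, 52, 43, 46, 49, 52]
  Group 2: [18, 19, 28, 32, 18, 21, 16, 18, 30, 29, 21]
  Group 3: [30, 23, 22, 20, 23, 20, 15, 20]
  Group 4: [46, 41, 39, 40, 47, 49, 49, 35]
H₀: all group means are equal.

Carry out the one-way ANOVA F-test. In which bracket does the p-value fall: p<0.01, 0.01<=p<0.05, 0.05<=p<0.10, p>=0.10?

p-value bracket: p<0.01

Group means [45.67, 22.73, 21.62, 43.25], grand mean 33.769
SSB = Σnᵢ(x̄ᵢ−x̄)² = 4938.700; SSW = ΣΣ(x−x̄ᵢ)² = 958.223
MSB = 4938.700/3 = 1646.2332; MSW = 958.223/35 = 27.3778
F = MSB/MSW = 60.1302
df = (3, 35)
p-value (upper-tail) = 0.00000
→ bracket: p<0.01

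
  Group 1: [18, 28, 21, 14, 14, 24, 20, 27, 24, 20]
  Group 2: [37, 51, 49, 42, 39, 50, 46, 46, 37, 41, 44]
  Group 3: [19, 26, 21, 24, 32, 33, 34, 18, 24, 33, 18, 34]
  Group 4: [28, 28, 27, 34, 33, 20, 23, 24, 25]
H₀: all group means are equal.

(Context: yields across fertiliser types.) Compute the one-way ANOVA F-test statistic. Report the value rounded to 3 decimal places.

Group means [21.00, 43.82, 26.33, 26.89], grand mean 29.762
SSB = Σnᵢ(x̄ᵢ−x̄)² = 3156.427; SSW = ΣΣ(x−x̄ᵢ)² = 1101.192
MSB = 3156.427/3 = 1052.1424; MSW = 1101.192/38 = 28.9787
F = MSB/MSW = 36.3074
df = (3, 38)

test statistic = 36.307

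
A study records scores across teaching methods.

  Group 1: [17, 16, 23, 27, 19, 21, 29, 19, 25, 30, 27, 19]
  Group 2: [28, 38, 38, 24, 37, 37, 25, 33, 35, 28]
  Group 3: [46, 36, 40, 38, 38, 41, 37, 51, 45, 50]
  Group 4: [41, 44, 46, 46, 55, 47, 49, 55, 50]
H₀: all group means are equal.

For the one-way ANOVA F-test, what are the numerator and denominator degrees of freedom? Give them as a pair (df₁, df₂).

degrees of freedom = [3, 37]

k = 4 groups, N = 41 total
df = (k−1, N−k) = (4−1, 41−4) = (3, 37)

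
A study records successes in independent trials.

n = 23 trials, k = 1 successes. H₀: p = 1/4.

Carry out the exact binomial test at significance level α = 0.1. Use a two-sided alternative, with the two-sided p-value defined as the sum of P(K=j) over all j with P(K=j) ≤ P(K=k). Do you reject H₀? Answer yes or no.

Exact binomial: n=23, k=1, p₀=1/4=0.2500
P(X=j) = C(n,j)·p₀^j·(1−p₀)^(n−j); p = Σ P(X=j) over j with P(X=j) ≤ P(X=1)
p-value (two-sided) = 0.02645
At α=0.1: p < α → reject H₀

reject H₀: yes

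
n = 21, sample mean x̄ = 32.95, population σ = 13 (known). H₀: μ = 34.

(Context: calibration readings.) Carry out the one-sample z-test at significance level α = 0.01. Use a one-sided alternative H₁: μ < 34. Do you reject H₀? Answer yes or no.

SE = σ/√n = 13/√21 = 2.8368
z = (x̄−μ₀)/SE = (32.95−34)/2.8368 = -0.3701
p-value (one-sided, H₁ less) = 0.35564
At α=0.01: p ≥ α → fail to reject H₀

reject H₀: no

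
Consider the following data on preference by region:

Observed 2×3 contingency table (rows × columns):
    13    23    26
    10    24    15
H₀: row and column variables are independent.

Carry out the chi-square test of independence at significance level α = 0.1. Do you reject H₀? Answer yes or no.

reject H₀: no

Row totals [62, 49], col totals [23, 47, 41], n=111
χ² = (13−12.85)²/12.85 + (23−26.25)²/26.25 + (26−22.90)²/22.90 + (10−10.15)²/10.15 + (24−20.75)²/20.75 + (15−18.10)²/18.10 = 1.8669
df = 2
p-value (upper-tail) = 0.39320
At α=0.1: p ≥ α → fail to reject H₀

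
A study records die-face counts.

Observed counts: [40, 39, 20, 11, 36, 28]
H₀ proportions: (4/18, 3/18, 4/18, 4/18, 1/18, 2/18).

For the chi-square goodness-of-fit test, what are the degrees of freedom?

df = k − 1 = 6 − 1 = 5

degrees of freedom = 5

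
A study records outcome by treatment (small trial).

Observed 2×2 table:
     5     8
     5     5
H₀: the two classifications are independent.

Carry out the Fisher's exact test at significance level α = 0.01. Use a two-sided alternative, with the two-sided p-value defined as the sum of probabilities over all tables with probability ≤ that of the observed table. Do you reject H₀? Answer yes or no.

Margins: r₁=13, r₂=10, c₁=10, c₂=13, n=23
p_obs = C(13,5)·C(10,5)/C(23,10); sum pmf over tables with pmf ≤ p_obs
p-value (two-sided) = 0.68502
At α=0.01: p ≥ α → fail to reject H₀

reject H₀: no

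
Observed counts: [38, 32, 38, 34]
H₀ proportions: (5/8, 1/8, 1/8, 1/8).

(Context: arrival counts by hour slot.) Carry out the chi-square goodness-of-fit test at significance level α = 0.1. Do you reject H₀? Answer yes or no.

n = 142; E_i = n·p_i = [88.75, 17.75, 17.75, 17.75]
χ² = (38−88.75)²/88.75 + (32−17.75)²/17.75 + (38−17.75)²/17.75 + (34−17.75)²/17.75 = 78.4394
df = 3
p-value (upper-tail) = 0.00000
At α=0.1: p < α → reject H₀

reject H₀: yes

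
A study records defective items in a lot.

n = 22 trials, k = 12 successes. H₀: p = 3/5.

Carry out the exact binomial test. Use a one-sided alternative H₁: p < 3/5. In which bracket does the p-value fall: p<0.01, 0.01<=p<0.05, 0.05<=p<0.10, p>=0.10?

Exact binomial: n=22, k=12, p₀=3/5=0.6000
P(X≤12) from Σ C(n,i)·p₀^i·(1−p₀)^(n−i)
p-value (one-sided, H₁ less) = 0.37565
→ bracket: p>=0.10

p-value bracket: p>=0.10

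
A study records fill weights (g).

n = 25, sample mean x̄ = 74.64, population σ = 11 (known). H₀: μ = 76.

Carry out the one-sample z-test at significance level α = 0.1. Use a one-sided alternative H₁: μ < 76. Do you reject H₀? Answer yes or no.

reject H₀: no

SE = σ/√n = 11/√25 = 2.2000
z = (x̄−μ₀)/SE = (74.64−76)/2.2000 = -0.6182
p-value (one-sided, H₁ less) = 0.26823
At α=0.1: p ≥ α → fail to reject H₀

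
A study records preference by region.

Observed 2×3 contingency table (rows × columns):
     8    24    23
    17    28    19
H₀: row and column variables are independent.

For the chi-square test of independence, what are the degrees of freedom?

df = (r−1)(c−1) = (2−1)·(3−1) = 2

degrees of freedom = 2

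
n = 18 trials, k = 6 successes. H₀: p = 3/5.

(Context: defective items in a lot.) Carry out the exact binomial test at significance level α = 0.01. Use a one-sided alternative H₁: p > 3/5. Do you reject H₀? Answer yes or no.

reject H₀: no

Exact binomial: n=18, k=6, p₀=3/5=0.6000
P(X≥6) from Σ C(n,i)·p₀^i·(1−p₀)^(n−i)
p-value (one-sided, H₁ greater) = 0.99425
At α=0.01: p ≥ α → fail to reject H₀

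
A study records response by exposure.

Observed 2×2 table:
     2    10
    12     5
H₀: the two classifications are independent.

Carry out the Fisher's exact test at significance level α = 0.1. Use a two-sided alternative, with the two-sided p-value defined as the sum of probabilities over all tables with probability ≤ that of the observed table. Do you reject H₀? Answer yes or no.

Margins: r₁=12, r₂=17, c₁=14, c₂=15, n=29
p_obs = C(12,2)·C(17,12)/C(29,14); sum pmf over tables with pmf ≤ p_obs
p-value (two-sided) = 0.00778
At α=0.1: p < α → reject H₀

reject H₀: yes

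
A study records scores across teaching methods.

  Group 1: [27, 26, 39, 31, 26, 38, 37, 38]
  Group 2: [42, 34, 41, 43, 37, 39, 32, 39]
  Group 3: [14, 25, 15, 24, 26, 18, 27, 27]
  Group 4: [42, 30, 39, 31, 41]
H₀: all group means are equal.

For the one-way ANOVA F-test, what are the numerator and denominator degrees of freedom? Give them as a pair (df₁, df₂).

degrees of freedom = [3, 25]

k = 4 groups, N = 29 total
df = (k−1, N−k) = (4−1, 29−4) = (3, 25)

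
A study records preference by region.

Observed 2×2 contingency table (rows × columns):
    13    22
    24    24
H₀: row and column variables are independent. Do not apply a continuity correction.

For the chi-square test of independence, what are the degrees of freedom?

df = (r−1)(c−1) = (2−1)·(2−1) = 1

degrees of freedom = 1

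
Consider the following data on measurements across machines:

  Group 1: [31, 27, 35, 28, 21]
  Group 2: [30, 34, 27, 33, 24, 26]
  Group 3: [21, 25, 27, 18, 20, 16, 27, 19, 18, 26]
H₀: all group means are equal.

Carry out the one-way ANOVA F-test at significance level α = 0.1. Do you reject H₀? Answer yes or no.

reject H₀: yes

Group means [28.40, 29.00, 21.70], grand mean 25.381
SSB = Σnᵢ(x̄ᵢ−x̄)² = 259.652; SSW = ΣΣ(x−x̄ᵢ)² = 343.300
MSB = 259.652/2 = 129.8262; MSW = 343.300/18 = 19.0722
F = MSB/MSW = 6.8071
df = (2, 18)
p-value (upper-tail) = 0.00629
At α=0.1: p < α → reject H₀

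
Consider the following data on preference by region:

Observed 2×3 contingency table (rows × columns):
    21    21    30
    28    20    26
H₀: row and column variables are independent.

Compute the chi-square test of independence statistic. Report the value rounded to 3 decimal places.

test statistic = 1.283

Row totals [72, 74], col totals [49, 41, 56], n=146
χ² = (21−24.16)²/24.16 + (21−20.22)²/20.22 + (30−27.62)²/27.62 + (28−24.84)²/24.84 + (20−20.78)²/20.78 + (26−28.38)²/28.38 = 1.2829
df = 2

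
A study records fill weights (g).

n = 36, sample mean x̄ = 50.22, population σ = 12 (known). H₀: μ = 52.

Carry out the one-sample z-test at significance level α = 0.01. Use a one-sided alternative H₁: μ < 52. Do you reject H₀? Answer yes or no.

reject H₀: no

SE = σ/√n = 12/√36 = 2.0000
z = (x̄−μ₀)/SE = (50.22−52)/2.0000 = -0.8900
p-value (one-sided, H₁ less) = 0.18673
At α=0.01: p ≥ α → fail to reject H₀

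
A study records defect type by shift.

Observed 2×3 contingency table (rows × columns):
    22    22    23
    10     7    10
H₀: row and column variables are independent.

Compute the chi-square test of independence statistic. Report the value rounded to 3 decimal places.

Row totals [67, 27], col totals [32, 29, 33], n=94
χ² = (22−22.81)²/22.81 + (22−20.67)²/20.67 + (23−23.52)²/23.52 + (10−9.19)²/9.19 + (7−8.33)²/8.33 + (10−9.48)²/9.48 = 0.4378
df = 2

test statistic = 0.438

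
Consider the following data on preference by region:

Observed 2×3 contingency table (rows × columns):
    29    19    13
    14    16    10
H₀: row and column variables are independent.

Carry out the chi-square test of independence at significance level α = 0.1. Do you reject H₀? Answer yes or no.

Row totals [61, 40], col totals [43, 35, 23], n=101
χ² = (29−25.97)²/25.97 + (19−21.14)²/21.14 + (13−13.89)²/13.89 + (14−17.03)²/17.03 + (16−13.86)²/13.86 + (10−9.11)²/9.11 = 1.5831
df = 2
p-value (upper-tail) = 0.45314
At α=0.1: p ≥ α → fail to reject H₀

reject H₀: no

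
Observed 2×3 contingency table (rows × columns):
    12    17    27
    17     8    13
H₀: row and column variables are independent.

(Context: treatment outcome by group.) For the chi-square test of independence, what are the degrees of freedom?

degrees of freedom = 2

df = (r−1)(c−1) = (2−1)·(3−1) = 2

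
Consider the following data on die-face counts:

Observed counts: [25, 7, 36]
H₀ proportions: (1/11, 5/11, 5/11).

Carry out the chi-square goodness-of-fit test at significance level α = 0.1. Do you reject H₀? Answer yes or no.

n = 68; E_i = n·p_i = [6.18, 30.91, 30.91]
χ² = (25−6.18)²/6.18 + (7−30.91)²/30.91 + (36−30.91)²/30.91 = 76.6176
df = 2
p-value (upper-tail) = 0.00000
At α=0.1: p < α → reject H₀

reject H₀: yes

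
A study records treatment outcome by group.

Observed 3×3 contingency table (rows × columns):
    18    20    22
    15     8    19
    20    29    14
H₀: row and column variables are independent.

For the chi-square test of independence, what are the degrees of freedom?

degrees of freedom = 4

df = (r−1)(c−1) = (3−1)·(3−1) = 4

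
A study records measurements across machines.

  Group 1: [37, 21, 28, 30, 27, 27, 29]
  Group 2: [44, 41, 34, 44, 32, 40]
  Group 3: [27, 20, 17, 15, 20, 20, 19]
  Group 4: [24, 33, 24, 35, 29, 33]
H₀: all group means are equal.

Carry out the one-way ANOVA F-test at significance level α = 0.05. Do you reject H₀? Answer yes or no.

Group means [28.43, 39.17, 19.71, 29.67], grand mean 28.846
SSB = Σnᵢ(x̄ᵢ−x̄)² = 1228.075; SSW = ΣΣ(x−x̄ᵢ)² = 463.310
MSB = 1228.075/3 = 409.3584; MSW = 463.310/22 = 21.0595
F = MSB/MSW = 19.4382
df = (3, 22)
p-value (upper-tail) = 0.00000
At α=0.05: p < α → reject H₀

reject H₀: yes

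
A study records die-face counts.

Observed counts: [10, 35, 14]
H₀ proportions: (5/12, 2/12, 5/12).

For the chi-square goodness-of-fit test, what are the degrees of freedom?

degrees of freedom = 2

df = k − 1 = 3 − 1 = 2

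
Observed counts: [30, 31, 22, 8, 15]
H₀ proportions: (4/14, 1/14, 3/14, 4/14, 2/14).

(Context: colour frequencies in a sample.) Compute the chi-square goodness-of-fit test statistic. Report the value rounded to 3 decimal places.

n = 106; E_i = n·p_i = [30.29, 7.57, 22.71, 30.29, 15.14]
χ² = (30−30.29)²/30.29 + (31−7.57)²/7.57 + (22−22.71)²/22.71 + (8−30.29)²/30.29 + (15−15.14)²/15.14 = 88.9214
df = 4

test statistic = 88.921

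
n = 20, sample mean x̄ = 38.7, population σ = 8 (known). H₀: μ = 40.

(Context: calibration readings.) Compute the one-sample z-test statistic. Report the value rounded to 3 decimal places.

SE = σ/√n = 8/√20 = 1.7889
z = (x̄−μ₀)/SE = (38.7−40)/1.7889 = -0.7267

test statistic = -0.727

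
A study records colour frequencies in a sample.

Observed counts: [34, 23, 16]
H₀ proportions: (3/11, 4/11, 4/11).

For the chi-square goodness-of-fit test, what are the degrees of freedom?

degrees of freedom = 2

df = k − 1 = 3 − 1 = 2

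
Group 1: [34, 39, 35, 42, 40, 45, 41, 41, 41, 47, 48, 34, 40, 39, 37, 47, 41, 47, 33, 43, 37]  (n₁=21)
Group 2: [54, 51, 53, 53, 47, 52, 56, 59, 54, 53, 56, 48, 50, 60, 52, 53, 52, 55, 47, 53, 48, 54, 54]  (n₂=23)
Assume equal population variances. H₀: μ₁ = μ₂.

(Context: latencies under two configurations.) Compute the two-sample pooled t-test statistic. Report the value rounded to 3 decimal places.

test statistic = -10.237

x̄₁=40.524, s₁=4.546, n₁=21
x̄₂=52.783, s₂=3.357, n₂=23
s_p² = [20·4.546² + 22·3.357²]/42 = 15.7417
SE = √(s_p²·(1/21+1/23)) = 1.1975
t = (40.524−52.783)/1.1975 = -10.2369
df = 42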